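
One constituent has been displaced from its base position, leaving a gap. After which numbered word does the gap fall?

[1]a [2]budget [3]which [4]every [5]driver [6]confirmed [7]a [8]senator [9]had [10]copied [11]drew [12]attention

The displaced element is "a budget" (word 2).
It is linked across 1 clause boundary (Ø).
It functions as the direct object of "copied", so the gap sits immediately after word 10 ("copied").
Base order: Every driver confirmed a senator had copied a budget.

10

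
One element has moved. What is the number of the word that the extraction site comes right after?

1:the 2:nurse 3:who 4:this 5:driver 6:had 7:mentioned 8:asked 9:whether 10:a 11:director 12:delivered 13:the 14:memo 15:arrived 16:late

The displaced element is "the nurse" (word 2).
It is linked across 1 clause boundary (Ø).
It functions as the subject of "asked", so the gap sits immediately after word 7 ("mentioned").
Base order: This driver had mentioned that the nurse asked whether a director delivered the memo.

7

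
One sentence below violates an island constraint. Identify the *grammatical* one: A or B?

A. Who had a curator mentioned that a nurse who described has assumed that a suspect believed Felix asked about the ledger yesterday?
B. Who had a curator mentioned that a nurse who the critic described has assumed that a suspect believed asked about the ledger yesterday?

In A, the wh-phrase is extracted from inside a complex-NP island (relative clause) (introduced by "who"), which blocks movement.
In B, the extraction path crosses only that-complement boundaries, which are transparent.
So B is grammatical.

B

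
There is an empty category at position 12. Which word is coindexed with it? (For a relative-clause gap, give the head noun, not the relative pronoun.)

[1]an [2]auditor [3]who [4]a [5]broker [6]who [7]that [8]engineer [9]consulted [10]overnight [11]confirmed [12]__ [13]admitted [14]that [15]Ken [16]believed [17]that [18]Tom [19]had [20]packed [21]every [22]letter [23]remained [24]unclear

The gap at 12 is the subject of "admitted", inside a relative clause.
The relative pronoun is "who" (word 3); it is bound by the head noun immediately before it.
Its filler is the head noun "auditor", at word 2.

2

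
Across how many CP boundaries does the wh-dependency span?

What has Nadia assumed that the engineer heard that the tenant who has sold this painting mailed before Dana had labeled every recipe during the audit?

"what" is extracted from the object of "mailed".
Boundaries crossed, outermost first: [that], [that] — 2 in total.

2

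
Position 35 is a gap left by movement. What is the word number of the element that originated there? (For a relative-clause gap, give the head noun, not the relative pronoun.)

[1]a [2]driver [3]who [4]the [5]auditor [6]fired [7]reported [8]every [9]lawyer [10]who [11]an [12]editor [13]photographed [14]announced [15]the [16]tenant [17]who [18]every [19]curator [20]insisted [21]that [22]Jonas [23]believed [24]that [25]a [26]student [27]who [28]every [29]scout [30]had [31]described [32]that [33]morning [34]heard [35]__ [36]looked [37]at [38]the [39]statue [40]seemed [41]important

16

The gap at 35 is the subject of "looked", inside a relative clause.
The relative pronoun is "who" (word 17); it is bound by the head noun immediately before it.
Its filler is the head noun "tenant", at word 16.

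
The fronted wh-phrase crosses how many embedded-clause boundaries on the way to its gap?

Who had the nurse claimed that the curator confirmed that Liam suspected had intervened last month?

3

"who" is extracted from the subject of "intervened".
Boundaries crossed, outermost first: [that], [that], [Ø] — 3 in total.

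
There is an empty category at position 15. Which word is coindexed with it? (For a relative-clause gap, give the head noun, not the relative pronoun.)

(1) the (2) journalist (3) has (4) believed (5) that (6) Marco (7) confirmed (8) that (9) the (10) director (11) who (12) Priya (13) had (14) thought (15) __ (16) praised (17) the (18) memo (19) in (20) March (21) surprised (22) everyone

The gap at 15 is the subject of "praised", inside a relative clause.
The relative pronoun is "who" (word 11); it is bound by the head noun immediately before it.
Its filler is the head noun "director", at word 10.

10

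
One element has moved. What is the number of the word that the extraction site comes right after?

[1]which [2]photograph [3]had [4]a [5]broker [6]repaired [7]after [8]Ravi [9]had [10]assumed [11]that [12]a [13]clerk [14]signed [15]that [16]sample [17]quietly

The displaced element is "which photograph" (word 2).
It functions as the direct object of "repaired", so the gap sits immediately after word 6 ("repaired").
Base order: A broker had repaired which photograph after Ravi had assumed that a clerk signed that sample quietly.

6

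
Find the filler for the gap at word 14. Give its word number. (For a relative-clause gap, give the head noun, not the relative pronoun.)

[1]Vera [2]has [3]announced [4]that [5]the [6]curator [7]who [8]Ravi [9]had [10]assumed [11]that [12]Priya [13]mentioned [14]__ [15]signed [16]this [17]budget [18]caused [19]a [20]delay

The gap at 14 is the subject of "signed", inside a relative clause.
The relative pronoun is "who" (word 7); it is bound by the head noun immediately before it.
Its filler is the head noun "curator", at word 6.

6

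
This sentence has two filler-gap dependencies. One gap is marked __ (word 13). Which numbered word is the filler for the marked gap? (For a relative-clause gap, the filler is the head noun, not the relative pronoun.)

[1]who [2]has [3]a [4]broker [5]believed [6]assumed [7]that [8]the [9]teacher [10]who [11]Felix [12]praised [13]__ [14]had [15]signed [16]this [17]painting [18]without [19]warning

9

The marked gap is inside the relative clause, the direct object of "praised".
Its filler is the head noun "teacher" (via "who"), at word 9.
(The other dependency links word 1 to a gap after word 5.)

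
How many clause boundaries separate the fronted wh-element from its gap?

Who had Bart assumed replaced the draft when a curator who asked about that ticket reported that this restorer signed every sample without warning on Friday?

"who" is extracted from the subject of "replaced".
Boundaries crossed, outermost first: [Ø] — 1 in total.

1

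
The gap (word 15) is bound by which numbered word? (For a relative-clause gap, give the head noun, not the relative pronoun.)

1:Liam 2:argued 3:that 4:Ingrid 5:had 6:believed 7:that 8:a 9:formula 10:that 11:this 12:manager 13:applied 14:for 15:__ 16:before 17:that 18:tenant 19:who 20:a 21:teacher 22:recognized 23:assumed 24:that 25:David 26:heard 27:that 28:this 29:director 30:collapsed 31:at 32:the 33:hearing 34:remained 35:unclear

The gap at 15 is the prepositional object of "applied", inside a relative clause.
The relative pronoun is "that" (word 10); it is bound by the head noun immediately before it.
Its filler is the head noun "formula", at word 9.

9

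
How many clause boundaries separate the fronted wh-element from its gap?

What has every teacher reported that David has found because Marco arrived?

"what" is extracted from the object of "found".
Boundaries crossed, outermost first: [that] — 1 in total.

1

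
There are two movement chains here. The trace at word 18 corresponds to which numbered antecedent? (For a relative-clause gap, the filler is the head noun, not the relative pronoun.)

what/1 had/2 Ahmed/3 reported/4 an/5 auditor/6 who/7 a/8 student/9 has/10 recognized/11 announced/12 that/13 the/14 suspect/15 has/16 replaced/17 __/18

1

The marked gap is the direct object of "replaced".
Its filler is the fronted wh-phrase "what", at word 1.
(The other dependency links word 6 to a gap after word 11.)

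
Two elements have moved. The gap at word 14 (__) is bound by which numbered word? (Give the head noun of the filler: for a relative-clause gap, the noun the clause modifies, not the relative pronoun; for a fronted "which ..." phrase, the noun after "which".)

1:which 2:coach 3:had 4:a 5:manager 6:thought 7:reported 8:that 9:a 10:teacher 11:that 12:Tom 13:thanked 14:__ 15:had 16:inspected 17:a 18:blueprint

The marked gap is inside the relative clause, the direct object of "thanked".
Its filler is the head noun "teacher" (via "that"), at word 10.
(The other dependency links word 2 to a gap after word 6.)

10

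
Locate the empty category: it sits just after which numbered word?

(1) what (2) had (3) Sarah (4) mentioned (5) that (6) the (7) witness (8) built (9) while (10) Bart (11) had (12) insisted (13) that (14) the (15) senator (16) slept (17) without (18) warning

The displaced element is "what" (word 1).
It is linked across 1 clause boundary (that).
It functions as the direct object of "built", so the gap sits immediately after word 8 ("built").
Base order: Sarah had mentioned that the witness built what while Bart had insisted that the senator slept without warning.

8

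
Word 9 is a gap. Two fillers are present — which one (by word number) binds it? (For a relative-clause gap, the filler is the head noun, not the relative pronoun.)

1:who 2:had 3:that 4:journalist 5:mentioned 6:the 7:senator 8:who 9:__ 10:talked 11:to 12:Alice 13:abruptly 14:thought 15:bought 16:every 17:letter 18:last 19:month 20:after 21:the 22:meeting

The marked gap is inside the relative clause, the subject of "talked".
Its filler is the head noun "senator" (via "who"), at word 7.
(The other dependency links word 1 to a gap after word 14.)

7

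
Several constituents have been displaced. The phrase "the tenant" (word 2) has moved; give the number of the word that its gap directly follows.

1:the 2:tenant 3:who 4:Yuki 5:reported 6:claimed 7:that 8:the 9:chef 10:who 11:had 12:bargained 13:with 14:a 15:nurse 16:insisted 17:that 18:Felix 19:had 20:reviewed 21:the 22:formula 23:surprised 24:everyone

The displaced element is "the tenant" (word 2).
It is linked across 1 clause boundary (Ø).
It functions as the subject of "claimed", so the gap sits immediately after word 5 ("reported").
Base order: Yuki reported the tenant claimed that the chef who had bargained with a nurse insisted that Felix had reviewed the formula.

5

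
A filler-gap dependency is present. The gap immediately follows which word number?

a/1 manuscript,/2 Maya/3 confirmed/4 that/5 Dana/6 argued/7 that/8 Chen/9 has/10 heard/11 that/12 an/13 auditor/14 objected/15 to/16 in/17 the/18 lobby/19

The displaced element is "a manuscript" (word 2).
It is linked across 3 clause boundaries (that → that → that).
It functions as the object of the preposition "to" of "objected", so the gap sits immediately after word 16 ("to").
Base order: Maya confirmed that Dana argued that Chen has heard that an auditor objected to a manuscript in the lobby.

16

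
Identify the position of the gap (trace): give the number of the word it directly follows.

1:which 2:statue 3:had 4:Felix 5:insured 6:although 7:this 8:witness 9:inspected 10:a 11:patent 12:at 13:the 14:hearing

5

The displaced element is "which statue" (word 2).
It functions as the direct object of "insured", so the gap sits immediately after word 5 ("insured").
Base order: Felix had insured which statue although this witness inspected a patent at the hearing.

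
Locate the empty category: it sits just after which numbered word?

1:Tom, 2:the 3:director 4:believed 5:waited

4

The displaced element is "Tom" (word 1).
It is linked across 1 clause boundary (Ø).
It functions as the subject of "waited", so the gap sits immediately after word 4 ("believed").
Base order: The director believed that Tom waited.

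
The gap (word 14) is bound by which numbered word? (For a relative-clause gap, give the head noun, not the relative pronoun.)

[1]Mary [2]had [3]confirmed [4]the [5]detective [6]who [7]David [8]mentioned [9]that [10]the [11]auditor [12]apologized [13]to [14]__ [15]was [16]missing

The gap at 14 is the prepositional object of "apologized", inside a relative clause.
The relative pronoun is "who" (word 6); it is bound by the head noun immediately before it.
Its filler is the head noun "detective", at word 5.

5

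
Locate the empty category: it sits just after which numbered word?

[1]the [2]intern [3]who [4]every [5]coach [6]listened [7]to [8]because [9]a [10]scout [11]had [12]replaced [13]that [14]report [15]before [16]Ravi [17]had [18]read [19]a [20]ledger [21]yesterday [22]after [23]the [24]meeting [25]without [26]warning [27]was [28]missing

The displaced element is "the intern" (word 2).
It functions as the object of the preposition "to" of "listened", so the gap sits immediately after word 7 ("to").
Base order: Every coach listened to the intern because a scout had replaced that report before Ravi had read a ledger yesterday after the meeting without warning.

7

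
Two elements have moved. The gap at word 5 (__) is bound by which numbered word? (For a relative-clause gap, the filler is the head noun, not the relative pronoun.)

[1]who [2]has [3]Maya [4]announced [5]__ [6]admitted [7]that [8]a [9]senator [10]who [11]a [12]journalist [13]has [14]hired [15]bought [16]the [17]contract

The marked gap is the subject of "admitted".
Its filler is the fronted wh-phrase "who", at word 1.
(The other dependency links word 9 to a gap after word 14.)

1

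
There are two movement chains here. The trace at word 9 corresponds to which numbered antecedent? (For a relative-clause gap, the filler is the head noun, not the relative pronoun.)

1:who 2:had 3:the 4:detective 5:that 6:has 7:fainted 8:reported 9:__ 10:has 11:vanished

1

The marked gap is the subject of "vanished".
Its filler is the fronted wh-phrase "who", at word 1.
(The other dependency links word 4 to a gap after word 5.)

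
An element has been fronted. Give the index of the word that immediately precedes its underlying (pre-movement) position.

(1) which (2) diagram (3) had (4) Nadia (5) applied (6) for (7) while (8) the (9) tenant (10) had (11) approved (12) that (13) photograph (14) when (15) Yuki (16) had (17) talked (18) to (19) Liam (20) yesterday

6

The displaced element is "which diagram" (word 2).
It functions as the object of the preposition "for" of "applied", so the gap sits immediately after word 6 ("for").
Base order: Nadia had applied for which diagram while the tenant had approved that photograph when Yuki had talked to Liam yesterday.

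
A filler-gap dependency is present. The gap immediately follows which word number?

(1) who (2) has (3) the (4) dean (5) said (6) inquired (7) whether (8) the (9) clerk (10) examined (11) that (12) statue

The displaced element is "who" (word 1).
It is linked across 1 clause boundary (Ø).
It functions as the subject of "inquired", so the gap sits immediately after word 5 ("said").
Base order: The dean has said who inquired whether the clerk examined that statue.

5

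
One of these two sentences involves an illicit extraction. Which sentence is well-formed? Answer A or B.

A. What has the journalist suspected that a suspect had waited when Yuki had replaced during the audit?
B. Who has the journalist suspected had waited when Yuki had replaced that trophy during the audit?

In A, the wh-phrase is extracted from inside an adjunct island (introduced by "when"), which blocks movement.
In B, the extraction path crosses only that-complement boundaries, which are transparent.
So B is grammatical.

B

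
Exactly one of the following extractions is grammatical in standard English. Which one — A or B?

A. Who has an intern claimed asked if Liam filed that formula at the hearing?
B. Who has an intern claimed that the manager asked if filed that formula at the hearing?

In B, the wh-phrase is extracted from inside a wh-island (introduced by "if"), which blocks movement.
In A, the extraction path crosses only that-complement boundaries, which are transparent.
So A is grammatical.

A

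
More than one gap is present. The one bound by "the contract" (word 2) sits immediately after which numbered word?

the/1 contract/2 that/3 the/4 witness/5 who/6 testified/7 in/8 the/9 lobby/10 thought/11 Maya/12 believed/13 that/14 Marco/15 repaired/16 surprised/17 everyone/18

The displaced element is "the contract" (word 2).
It is linked across 2 clause boundaries (Ø → that).
It functions as the direct object of "repaired", so the gap sits immediately after word 16 ("repaired").
Base order: The witness who testified in the lobby thought Maya believed that Marco repaired the contract.

16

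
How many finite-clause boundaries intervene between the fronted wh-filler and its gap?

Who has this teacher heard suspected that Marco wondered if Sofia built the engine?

1

"who" is extracted from the subject of "suspected".
Boundaries crossed, outermost first: [Ø] — 1 in total.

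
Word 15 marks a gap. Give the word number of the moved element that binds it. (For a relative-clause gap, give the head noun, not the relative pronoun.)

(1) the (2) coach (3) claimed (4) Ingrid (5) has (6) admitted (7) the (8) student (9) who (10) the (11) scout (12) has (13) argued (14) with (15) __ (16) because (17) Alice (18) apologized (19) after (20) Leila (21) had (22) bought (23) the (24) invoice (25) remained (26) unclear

The gap at 15 is the prepositional object of "argued", inside a relative clause.
The relative pronoun is "who" (word 9); it is bound by the head noun immediately before it.
Its filler is the head noun "student", at word 8.

8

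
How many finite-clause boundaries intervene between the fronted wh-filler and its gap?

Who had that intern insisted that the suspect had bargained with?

"who" is extracted from the PP object of "bargained".
Boundaries crossed, outermost first: [that] — 1 in total.

1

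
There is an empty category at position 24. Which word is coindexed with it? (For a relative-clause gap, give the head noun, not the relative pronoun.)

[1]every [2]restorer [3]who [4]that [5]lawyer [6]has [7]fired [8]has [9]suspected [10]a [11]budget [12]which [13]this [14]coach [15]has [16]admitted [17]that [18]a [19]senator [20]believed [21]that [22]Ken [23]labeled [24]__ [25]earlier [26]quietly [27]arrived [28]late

11

The gap at 24 is the object of "labeled", inside a relative clause.
The relative pronoun is "which" (word 12); it is bound by the head noun immediately before it.
Its filler is the head noun "budget", at word 11.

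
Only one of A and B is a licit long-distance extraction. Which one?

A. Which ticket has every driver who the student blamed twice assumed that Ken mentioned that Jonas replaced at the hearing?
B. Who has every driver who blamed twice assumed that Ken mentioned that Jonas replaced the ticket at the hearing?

A

In B, the wh-phrase is extracted from inside a complex-NP island (relative clause) (introduced by "who"), which blocks movement.
In A, the extraction path crosses only that-complement boundaries, which are transparent.
So A is grammatical.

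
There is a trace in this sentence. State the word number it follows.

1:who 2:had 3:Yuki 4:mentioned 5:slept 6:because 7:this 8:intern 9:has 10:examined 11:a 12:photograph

The displaced element is "who" (word 1).
It is linked across 1 clause boundary (Ø).
It functions as the subject of "slept", so the gap sits immediately after word 4 ("mentioned").
Base order: Yuki had mentioned that who slept because this intern has examined a photograph.

4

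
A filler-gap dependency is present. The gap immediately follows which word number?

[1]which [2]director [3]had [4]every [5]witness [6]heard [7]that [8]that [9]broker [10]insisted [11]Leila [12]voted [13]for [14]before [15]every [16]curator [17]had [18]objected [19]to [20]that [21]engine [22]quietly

The displaced element is "which director" (word 2).
It is linked across 2 clause boundaries (that → Ø).
It functions as the object of the preposition "for" of "voted", so the gap sits immediately after word 13 ("for").
Base order: Every witness had heard that that broker insisted Leila voted for which director before every curator had objected to that engine quietly.

13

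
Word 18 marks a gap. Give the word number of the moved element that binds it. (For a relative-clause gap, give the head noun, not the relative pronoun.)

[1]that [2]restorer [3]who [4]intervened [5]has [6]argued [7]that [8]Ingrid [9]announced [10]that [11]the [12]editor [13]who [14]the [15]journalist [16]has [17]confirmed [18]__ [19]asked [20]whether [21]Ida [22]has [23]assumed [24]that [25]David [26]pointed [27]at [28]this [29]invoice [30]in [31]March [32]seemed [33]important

The gap at 18 is the subject of "asked", inside a relative clause.
The relative pronoun is "who" (word 13); it is bound by the head noun immediately before it.
Its filler is the head noun "editor", at word 12.

12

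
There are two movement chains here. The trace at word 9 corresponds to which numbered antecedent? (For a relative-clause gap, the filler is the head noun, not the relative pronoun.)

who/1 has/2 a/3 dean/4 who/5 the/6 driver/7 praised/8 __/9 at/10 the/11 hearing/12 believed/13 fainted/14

The marked gap is inside the relative clause, the direct object of "praised".
Its filler is the head noun "dean" (via "who"), at word 4.
(The other dependency links word 1 to a gap after word 13.)

4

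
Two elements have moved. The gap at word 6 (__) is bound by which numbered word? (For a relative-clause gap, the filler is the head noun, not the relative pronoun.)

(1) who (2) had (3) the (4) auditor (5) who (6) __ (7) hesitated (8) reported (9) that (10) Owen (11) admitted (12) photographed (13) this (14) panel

4

The marked gap is inside the relative clause, the subject of "hesitated".
Its filler is the head noun "auditor" (via "who"), at word 4.
(The other dependency links word 1 to a gap after word 11.)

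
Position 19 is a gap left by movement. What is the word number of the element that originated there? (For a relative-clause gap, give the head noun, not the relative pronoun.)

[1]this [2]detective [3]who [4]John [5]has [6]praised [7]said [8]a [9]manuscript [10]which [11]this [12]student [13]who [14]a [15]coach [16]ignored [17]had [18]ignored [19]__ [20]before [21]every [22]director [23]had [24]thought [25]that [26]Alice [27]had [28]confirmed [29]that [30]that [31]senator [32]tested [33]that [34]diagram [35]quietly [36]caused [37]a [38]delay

The gap at 19 is the object of "ignored", inside a relative clause.
The relative pronoun is "which" (word 10); it is bound by the head noun immediately before it.
Its filler is the head noun "manuscript", at word 9.

9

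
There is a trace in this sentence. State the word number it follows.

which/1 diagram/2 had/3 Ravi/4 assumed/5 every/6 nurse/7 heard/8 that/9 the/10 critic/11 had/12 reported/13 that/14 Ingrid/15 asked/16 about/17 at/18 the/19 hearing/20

17

The displaced element is "which diagram" (word 2).
It is linked across 3 clause boundaries (Ø → that → that).
It functions as the object of the preposition "about" of "asked", so the gap sits immediately after word 17 ("about").
Base order: Ravi had assumed every nurse heard that the critic had reported that Ingrid asked about which diagram at the hearing.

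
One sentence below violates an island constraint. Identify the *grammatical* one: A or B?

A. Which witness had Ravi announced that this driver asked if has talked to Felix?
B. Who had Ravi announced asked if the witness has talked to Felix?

B

In A, the wh-phrase is extracted from inside a wh-island (introduced by "if"), which blocks movement.
In B, the extraction path crosses only that-complement boundaries, which are transparent.
So B is grammatical.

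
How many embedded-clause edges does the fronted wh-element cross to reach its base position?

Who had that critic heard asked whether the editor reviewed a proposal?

1

"who" is extracted from the subject of "asked".
Boundaries crossed, outermost first: [Ø] — 1 in total.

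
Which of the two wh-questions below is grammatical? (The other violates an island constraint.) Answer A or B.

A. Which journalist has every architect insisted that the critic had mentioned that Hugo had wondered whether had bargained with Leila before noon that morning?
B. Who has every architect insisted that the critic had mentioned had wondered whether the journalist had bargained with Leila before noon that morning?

B

In A, the wh-phrase is extracted from inside a wh-island (introduced by "whether"), which blocks movement.
In B, the extraction path crosses only that-complement boundaries, which are transparent.
So B is grammatical.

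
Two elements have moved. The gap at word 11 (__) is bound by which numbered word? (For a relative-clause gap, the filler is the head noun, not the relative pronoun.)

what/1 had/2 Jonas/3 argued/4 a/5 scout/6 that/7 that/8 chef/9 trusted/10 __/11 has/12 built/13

6

The marked gap is inside the relative clause, the direct object of "trusted".
Its filler is the head noun "scout" (via "that"), at word 6.
(The other dependency links word 1 to a gap after word 13.)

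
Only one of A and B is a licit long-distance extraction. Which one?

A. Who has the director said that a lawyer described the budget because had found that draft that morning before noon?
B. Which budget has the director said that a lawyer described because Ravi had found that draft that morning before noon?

B

In A, the wh-phrase is extracted from inside an adjunct island (introduced by "because"), which blocks movement.
In B, the extraction path crosses only that-complement boundaries, which are transparent.
So B is grammatical.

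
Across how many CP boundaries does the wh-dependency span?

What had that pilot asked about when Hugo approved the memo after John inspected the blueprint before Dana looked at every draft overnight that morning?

"what" originates inside the matrix clause — no clause boundary is crossed.

0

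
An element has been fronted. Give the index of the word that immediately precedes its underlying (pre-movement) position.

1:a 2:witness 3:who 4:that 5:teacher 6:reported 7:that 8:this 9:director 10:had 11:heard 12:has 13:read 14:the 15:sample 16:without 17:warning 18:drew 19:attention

11

The displaced element is "a witness" (word 2).
It is linked across 2 clause boundaries (that → Ø).
It functions as the subject of "read", so the gap sits immediately after word 11 ("heard").
Base order: That teacher reported that this director had heard a witness has read the sample without warning.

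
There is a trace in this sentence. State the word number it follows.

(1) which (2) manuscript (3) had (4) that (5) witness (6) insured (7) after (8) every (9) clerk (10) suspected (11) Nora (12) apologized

The displaced element is "which manuscript" (word 2).
It functions as the direct object of "insured", so the gap sits immediately after word 6 ("insured").
Base order: That witness had insured which manuscript after every clerk suspected Nora apologized.

6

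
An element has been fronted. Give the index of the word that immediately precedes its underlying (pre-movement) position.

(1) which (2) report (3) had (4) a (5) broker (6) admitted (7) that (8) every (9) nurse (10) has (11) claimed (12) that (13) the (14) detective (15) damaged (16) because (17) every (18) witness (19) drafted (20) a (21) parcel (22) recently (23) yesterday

15

The displaced element is "which report" (word 2).
It is linked across 2 clause boundaries (that → that).
It functions as the direct object of "damaged", so the gap sits immediately after word 15 ("damaged").
Base order: A broker had admitted that every nurse has claimed that the detective damaged which report because every witness drafted a parcel recently yesterday.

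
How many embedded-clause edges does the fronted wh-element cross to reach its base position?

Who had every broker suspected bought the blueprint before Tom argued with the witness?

1

"who" is extracted from the subject of "bought".
Boundaries crossed, outermost first: [Ø] — 1 in total.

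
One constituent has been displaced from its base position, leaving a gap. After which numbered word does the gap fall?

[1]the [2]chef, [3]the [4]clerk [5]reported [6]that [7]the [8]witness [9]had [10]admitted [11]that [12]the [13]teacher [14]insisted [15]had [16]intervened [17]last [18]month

The displaced element is "the chef" (word 2).
It is linked across 3 clause boundaries (that → that → Ø).
It functions as the subject of "intervened", so the gap sits immediately after word 14 ("insisted").
Base order: The clerk reported that the witness had admitted that the teacher insisted the chef had intervened last month.

14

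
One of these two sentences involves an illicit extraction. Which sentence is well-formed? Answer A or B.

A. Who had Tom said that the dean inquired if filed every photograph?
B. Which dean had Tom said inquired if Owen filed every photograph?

In A, the wh-phrase is extracted from inside a wh-island (introduced by "if"), which blocks movement.
In B, the extraction path crosses only that-complement boundaries, which are transparent.
So B is grammatical.

B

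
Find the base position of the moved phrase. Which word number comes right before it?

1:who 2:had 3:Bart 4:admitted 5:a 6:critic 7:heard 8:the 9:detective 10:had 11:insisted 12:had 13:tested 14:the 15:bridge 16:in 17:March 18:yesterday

The displaced element is "who" (word 1).
It is linked across 3 clause boundaries (Ø → Ø → Ø).
It functions as the subject of "tested", so the gap sits immediately after word 11 ("insisted").
Base order: Bart had admitted a critic heard the detective had insisted that who had tested the bridge in March yesterday.

11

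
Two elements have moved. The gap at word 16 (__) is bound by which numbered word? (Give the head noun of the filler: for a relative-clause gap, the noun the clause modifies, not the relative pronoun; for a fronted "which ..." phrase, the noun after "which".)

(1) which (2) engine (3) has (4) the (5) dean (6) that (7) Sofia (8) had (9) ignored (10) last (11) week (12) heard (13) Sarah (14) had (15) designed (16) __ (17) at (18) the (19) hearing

2

The marked gap is the direct object of "designed".
Its filler is the fronted wh-phrase "which engine", at word 2.
(The other dependency links word 5 to a gap after word 9.)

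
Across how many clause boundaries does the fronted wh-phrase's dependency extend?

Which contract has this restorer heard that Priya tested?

1

"which contract" is extracted from the object of "tested".
Boundaries crossed, outermost first: [that] — 1 in total.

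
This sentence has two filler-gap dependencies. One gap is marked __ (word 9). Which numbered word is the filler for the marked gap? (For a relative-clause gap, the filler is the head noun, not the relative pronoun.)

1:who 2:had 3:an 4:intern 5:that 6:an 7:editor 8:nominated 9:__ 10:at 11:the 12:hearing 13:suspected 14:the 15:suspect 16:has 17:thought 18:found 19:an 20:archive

The marked gap is inside the relative clause, the direct object of "nominated".
Its filler is the head noun "intern" (via "that"), at word 4.
(The other dependency links word 1 to a gap after word 17.)

4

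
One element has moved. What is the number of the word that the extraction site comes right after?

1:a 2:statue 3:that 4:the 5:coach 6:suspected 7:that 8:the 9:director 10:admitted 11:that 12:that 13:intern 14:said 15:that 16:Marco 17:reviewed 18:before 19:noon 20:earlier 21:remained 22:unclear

17

The displaced element is "a statue" (word 2).
It is linked across 3 clause boundaries (that → that → that).
It functions as the direct object of "reviewed", so the gap sits immediately after word 17 ("reviewed").
Base order: The coach suspected that the director admitted that that intern said that Marco reviewed a statue before noon earlier.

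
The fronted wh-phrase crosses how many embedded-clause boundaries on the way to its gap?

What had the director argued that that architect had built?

"what" is extracted from the object of "built".
Boundaries crossed, outermost first: [that] — 1 in total.

1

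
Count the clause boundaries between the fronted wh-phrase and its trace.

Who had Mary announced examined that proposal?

1

"who" is extracted from the subject of "examined".
Boundaries crossed, outermost first: [Ø] — 1 in total.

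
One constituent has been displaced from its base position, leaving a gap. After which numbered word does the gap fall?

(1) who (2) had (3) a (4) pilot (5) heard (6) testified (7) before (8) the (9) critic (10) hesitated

5

The displaced element is "who" (word 1).
It is linked across 1 clause boundary (Ø).
It functions as the subject of "testified", so the gap sits immediately after word 5 ("heard").
Base order: A pilot had heard that who testified before the critic hesitated.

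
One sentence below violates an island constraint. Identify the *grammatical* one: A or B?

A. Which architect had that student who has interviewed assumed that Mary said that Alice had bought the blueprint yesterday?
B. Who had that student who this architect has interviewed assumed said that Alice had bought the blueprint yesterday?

In A, the wh-phrase is extracted from inside a complex-NP island (relative clause) (introduced by "who"), which blocks movement.
In B, the extraction path crosses only that-complement boundaries, which are transparent.
So B is grammatical.

B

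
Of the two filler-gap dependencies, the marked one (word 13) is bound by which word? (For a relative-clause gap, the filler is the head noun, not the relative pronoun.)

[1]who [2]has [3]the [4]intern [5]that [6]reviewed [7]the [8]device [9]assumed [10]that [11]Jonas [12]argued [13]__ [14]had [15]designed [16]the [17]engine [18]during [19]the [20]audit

The marked gap is the subject of "designed".
Its filler is the fronted wh-phrase "who", at word 1.
(The other dependency links word 4 to a gap after word 5.)

1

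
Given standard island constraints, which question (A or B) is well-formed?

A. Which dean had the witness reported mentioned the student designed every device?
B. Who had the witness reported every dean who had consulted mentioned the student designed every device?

In B, the wh-phrase is extracted from inside a complex-NP island (relative clause) (introduced by "who"), which blocks movement.
In A, the extraction path crosses only that-complement boundaries, which are transparent.
So A is grammatical.

A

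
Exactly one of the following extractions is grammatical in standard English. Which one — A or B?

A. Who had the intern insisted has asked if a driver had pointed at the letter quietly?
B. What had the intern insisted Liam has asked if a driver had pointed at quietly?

A

In B, the wh-phrase is extracted from inside a wh-island (introduced by "if"), which blocks movement.
In A, the extraction path crosses only that-complement boundaries, which are transparent.
So A is grammatical.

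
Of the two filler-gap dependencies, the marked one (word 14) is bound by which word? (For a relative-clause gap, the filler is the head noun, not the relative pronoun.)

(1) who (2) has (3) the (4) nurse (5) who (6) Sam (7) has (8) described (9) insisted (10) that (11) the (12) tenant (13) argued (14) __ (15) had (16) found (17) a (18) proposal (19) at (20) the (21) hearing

The marked gap is the subject of "found".
Its filler is the fronted wh-phrase "who", at word 1.
(The other dependency links word 4 to a gap after word 8.)

1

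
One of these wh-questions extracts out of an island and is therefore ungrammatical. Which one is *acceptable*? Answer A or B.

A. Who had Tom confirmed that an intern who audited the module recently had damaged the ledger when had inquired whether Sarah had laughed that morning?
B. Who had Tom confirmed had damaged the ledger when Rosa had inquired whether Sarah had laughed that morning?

In A, the wh-phrase is extracted from inside an adjunct island (introduced by "when"), which blocks movement.
In B, the extraction path crosses only that-complement boundaries, which are transparent.
So B is grammatical.

B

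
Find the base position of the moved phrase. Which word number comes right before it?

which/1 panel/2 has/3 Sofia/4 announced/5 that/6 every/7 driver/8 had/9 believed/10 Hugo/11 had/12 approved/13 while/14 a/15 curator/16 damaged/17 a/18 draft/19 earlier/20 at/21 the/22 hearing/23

13

The displaced element is "which panel" (word 2).
It is linked across 2 clause boundaries (that → Ø).
It functions as the direct object of "approved", so the gap sits immediately after word 13 ("approved").
Base order: Sofia has announced that every driver had believed Hugo had approved which panel while a curator damaged a draft earlier at the hearing.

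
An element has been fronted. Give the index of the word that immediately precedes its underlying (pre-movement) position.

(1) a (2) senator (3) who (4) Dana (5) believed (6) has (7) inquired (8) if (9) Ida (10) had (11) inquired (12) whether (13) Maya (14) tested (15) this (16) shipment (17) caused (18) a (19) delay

5

The displaced element is "a senator" (word 2).
It is linked across 1 clause boundary (Ø).
It functions as the subject of "inquired", so the gap sits immediately after word 5 ("believed").
Base order: Dana believed that a senator has inquired if Ida had inquired whether Maya tested this shipment.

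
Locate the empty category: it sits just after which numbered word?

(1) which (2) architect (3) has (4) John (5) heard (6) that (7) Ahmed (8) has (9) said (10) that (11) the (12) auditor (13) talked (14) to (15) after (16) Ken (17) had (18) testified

The displaced element is "which architect" (word 2).
It is linked across 2 clause boundaries (that → that).
It functions as the object of the preposition "to" of "talked", so the gap sits immediately after word 14 ("to").
Base order: John has heard that Ahmed has said that the auditor talked to which architect after Ken had testified.

14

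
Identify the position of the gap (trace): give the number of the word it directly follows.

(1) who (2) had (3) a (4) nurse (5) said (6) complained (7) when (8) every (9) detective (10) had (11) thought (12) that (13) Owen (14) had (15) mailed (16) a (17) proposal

The displaced element is "who" (word 1).
It is linked across 1 clause boundary (Ø).
It functions as the subject of "complained", so the gap sits immediately after word 5 ("said").
Base order: A nurse had said that who complained when every detective had thought that Owen had mailed a proposal.

5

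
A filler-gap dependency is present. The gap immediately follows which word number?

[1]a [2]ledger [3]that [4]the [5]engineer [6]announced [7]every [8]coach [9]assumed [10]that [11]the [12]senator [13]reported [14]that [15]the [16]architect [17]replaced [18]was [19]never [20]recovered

17

The displaced element is "a ledger" (word 2).
It is linked across 3 clause boundaries (Ø → that → that).
It functions as the direct object of "replaced", so the gap sits immediately after word 17 ("replaced").
Base order: The engineer announced every coach assumed that the senator reported that the architect replaced a ledger.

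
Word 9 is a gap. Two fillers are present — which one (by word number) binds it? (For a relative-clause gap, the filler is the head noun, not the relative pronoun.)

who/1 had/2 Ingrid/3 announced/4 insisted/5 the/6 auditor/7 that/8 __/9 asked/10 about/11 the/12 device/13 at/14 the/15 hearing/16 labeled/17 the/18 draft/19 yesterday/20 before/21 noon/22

7

The marked gap is inside the relative clause, the subject of "asked".
Its filler is the head noun "auditor" (via "that"), at word 7.
(The other dependency links word 1 to a gap after word 4.)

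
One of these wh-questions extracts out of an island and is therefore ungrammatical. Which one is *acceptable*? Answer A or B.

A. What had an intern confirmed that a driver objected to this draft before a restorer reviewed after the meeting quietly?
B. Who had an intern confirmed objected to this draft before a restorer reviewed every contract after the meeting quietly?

B

In A, the wh-phrase is extracted from inside an adjunct island (introduced by "before"), which blocks movement.
In B, the extraction path crosses only that-complement boundaries, which are transparent.
So B is grammatical.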